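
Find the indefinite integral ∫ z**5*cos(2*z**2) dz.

z**4*sin(2*z**2)/4 + z**2*cos(2*z**2)/4 - sin(2*z**2)/8 + C

Let u = z², du = 2z dz; rewrite as (1/2)∫ u^2·cos(2u) du.
Now integrate by parts 2 times.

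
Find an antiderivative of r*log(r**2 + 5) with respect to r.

r**2*log(r**2 + 5)/2 - r**2/2 + 5*log(r**2 + 5)/2 + C

Let u = r**2 + 5, so du = (2*r) dr.
The integral becomes (1/2)·∫ log(u) du; integrate by parts with u′=log(u), dv′=du.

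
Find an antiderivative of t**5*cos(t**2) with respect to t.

Let u = t², du = 2t dt; rewrite as (1/2)∫ u^2·cos(1u) du.
Now integrate by parts 2 times.

t**4*sin(t**2)/2 + t**2*cos(t**2) - sin(t**2) + C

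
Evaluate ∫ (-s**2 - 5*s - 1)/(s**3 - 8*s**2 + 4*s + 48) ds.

-67*log(s - 6)/16 + 37*log(s - 4)/12 + 5*log(s + 2)/48 + C

Factor the denominator: (s - 6)*(s - 4)*(s + 2).
Partial-fraction decomposition: 5/(48*(s + 2)) + 37/(12*(s - 4)) - 67/(16*(s - 6)).
Integrate each term: A/(s−a) contributes A·log|s−a|.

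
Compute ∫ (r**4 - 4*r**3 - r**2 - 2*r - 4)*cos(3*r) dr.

Use integration by parts with u = r**4 - 4*r**3 - r**2 - 2*r - 4, dv = cos(3*r) dr, so v = sin(3*r)/3.
Apply parts 4 times (tabular method): alternate signs, differentiate u down to 0, integrate dv up.

r**4*sin(3*r)/3 - 4*r**3*sin(3*r)/3 + 4*r**3*cos(3*r)/9 - 7*r**2*sin(3*r)/9 - 4*r**2*cos(3*r)/3 + 2*r*sin(3*r)/9 - 14*r*cos(3*r)/27 - 94*sin(3*r)/81 + 2*cos(3*r)/27 + C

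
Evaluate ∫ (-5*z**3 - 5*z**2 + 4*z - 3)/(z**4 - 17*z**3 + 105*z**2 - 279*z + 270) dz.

-413*log(z - 6)/3 + 733*log(z - 5)/4 - 607*log(z - 3)/12 + 57/(2*z - 6) + C

Factor the denominator: (z - 6)*(z - 5)*(z - 3)**2.
Partial-fraction decomposition: -607/(12*(z - 3)) - 57/(2*(z - 3)**2) + 733/(4*(z - 5)) - 413/(3*(z - 6)).
Integrate each term; A/(z−a) gives A·log|z−a|; A/(z−a)² gives −A/(z−a).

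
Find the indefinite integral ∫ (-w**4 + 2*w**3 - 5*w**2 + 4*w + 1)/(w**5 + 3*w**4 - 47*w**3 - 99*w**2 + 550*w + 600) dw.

-479*log(w - 5)/660 + 191*log(w - 4)/450 - 11*log(w + 1)/600 + 1019*log(w + 5)/360 - 1931*log(w + 6)/550 + C

Factor the denominator: (w - 5)*(w - 4)*(w + 1)*(w + 5)*(w + 6).
Partial-fraction decomposition: -1931/(550*(w + 6)) + 1019/(360*(w + 5)) - 11/(600*(w + 1)) + 191/(450*(w - 4)) - 479/(660*(w - 5)).
Integrate each term: A/(w−a) contributes A·log|w−a|.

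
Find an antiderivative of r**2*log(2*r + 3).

Use integration by parts with u = log(2*r + 3), dv = r**2 dr.
Then du = 2/(2*r + 3) dr and v = r**3/3.

r**3*log(2*r + 3)/3 - r**3/9 + r**2/4 - 3*r/4 + 9*log(2*r + 3)/8 + C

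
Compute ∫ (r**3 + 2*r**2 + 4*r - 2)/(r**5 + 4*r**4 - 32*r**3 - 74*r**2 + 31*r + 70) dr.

193*log(r - 5)/2016 - 5*log(r - 1)/192 - 5*log(r + 1)/72 + 2*log(r + 2)/21 - 55*log(r + 7)/576 + C

Factor the denominator: (r - 5)*(r - 1)*(r + 1)*(r + 2)*(r + 7).
Partial-fraction decomposition: -55/(576*(r + 7)) + 2/(21*(r + 2)) - 5/(72*(r + 1)) - 5/(192*(r - 1)) + 193/(2016*(r - 5)).
Integrate each term: A/(r−a) contributes A·log|r−a|.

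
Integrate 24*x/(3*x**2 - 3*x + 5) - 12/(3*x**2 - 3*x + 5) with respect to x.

4*log(3*x**2 - 3*x + 5) + C

Let u = 3*x**2 - 3*x + 5, so du = (6*x - 3) dx.
Rewriting, the integral becomes 4·∫ 1/u du = 4·log(u).
Substituting back, u = 3*x**2 - 3*x + 5.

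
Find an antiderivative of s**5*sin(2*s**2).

Let u = s², du = 2s ds; rewrite as (1/2)∫ u^2·sin(2u) du.
Now integrate by parts 2 times.

-s**4*cos(2*s**2)/4 + s**2*sin(2*s**2)/4 + cos(2*s**2)/8 + C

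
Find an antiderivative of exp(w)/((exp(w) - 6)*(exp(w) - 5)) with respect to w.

Let u = e^w, du = e^w dw.
The integral becomes ∫ du/((u-5)(u-6)); decompose into partial fractions.

log(exp(w) - 6) - log(exp(w) - 5) + C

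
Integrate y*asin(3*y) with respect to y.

y**2*asin(3*y)/2 + y*sqrt(-9*y**2 + 1)/12 - asin(3*y)/36 + C

Use integration by parts with u = arcsin(3*y), dv = y dy.
Then du = 3/sqrt(-9*y**2 + 1) dy.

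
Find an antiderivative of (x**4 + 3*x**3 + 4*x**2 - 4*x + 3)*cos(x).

Use integration by parts with u = x**4 + 3*x**3 + 4*x**2 - 4*x + 3, dv = cos(x) dx, so v = sin(x).
Apply parts 4 times (tabular method): alternate signs, differentiate u down to 0, integrate dv up.

x**4*sin(x) + 3*x**3*sin(x) + 4*x**3*cos(x) - 8*x**2*sin(x) + 9*x**2*cos(x) - 22*x*sin(x) - 16*x*cos(x) + 19*sin(x) - 22*cos(x) + C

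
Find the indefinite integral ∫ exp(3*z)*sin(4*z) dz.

Let I denote the integral. Integrate by parts with u = sin(4*z), dv = exp(3*z) dz, so v = exp(3*z)/3: I = exp(3*z)*sin(4*z)/3 − (4/3)·∫ exp(3*z)*cos(4*z) dz.
Apply parts again with u = cos(4*z), dv = exp(3*z) dz: ∫ exp(3*z)*cos(4*z) dz = exp(3*z)*cos(4*z)/3 + (4/3)·I. Substituting back brings back I: I = exp(3*z)*sin(4*z)/3 - 4*exp(3*z)*cos(4*z)/9 − (16/9)·I.
Solving for I: (1 + 16/9)·I equals the remaining terms, so I = (9/25)·(exp(3*z)*sin(4*z)/3 - 4*exp(3*z)*cos(4*z)/9).

3*exp(3*z)*sin(4*z)/25 - 4*exp(3*z)*cos(4*z)/25 + C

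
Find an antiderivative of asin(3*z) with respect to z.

Use integration by parts with u = arcsin(3*z), dv = dz.
Then du = 3/sqrt(-9*z**2 + 1) dz.

z*asin(3*z) + sqrt(-9*z**2 + 1)/3 + C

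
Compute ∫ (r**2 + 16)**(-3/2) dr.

Substitute r = 4·tan(θ), so dr = 4·sec(θ)^2 dθ and the radical becomes sqrt(r**2 + 16) = 4·sec(θ) by the Pythagorean identity.
Integrate the resulting trig expression in θ, then back-substitute tan(θ) = r/4, sec(θ) = sqrt(r**2 + 16)/4 (absorbing any constant into C).

r/(16*sqrt(r**2 + 16)) + C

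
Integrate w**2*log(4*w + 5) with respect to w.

Use integration by parts with u = log(4*w + 5), dv = w**2 dw.
Then du = 4/(4*w + 5) dw and v = w**3/3.

w**3*log(4*w + 5)/3 - w**3/9 + 5*w**2/24 - 25*w/48 + 125*log(4*w + 5)/192 + C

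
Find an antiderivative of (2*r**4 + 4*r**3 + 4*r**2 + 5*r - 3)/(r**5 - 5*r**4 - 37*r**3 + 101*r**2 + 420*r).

Factor the denominator: r*(r - 7)*(r - 5)*(r + 3)*(r + 4).
Partial-fraction decomposition: 3/(4*(r + 4)) - 3/(10*(r + 3)) - 13/(5*(r - 5)) + 291/(70*(r - 7)) - 1/(140*r).
Integrate each term: A/(r−a) contributes A·log|r−a|.

-log(r)/140 + 291*log(r - 7)/70 - 13*log(r - 5)/5 - 3*log(r + 3)/10 + 3*log(r + 4)/4 + C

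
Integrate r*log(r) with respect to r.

Use integration by parts with u = log(r), dv = r dr.
Then du = 1/r dr and v = r**2/2.

r**2*log(r)/2 - r**2/4 + C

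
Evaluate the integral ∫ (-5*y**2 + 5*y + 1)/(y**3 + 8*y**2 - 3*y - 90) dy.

Factor the denominator: (y - 3)*(y + 5)*(y + 6).
Partial-fraction decomposition: -209/(9*(y + 6)) + 149/(8*(y + 5)) - 29/(72*(y - 3)).
Integrate each term: A/(y−a) contributes A·log|y−a|.

-29*log(y - 3)/72 + 149*log(y + 5)/8 - 209*log(y + 6)/9 + C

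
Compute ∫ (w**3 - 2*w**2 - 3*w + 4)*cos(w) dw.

Use integration by parts with u = w**3 - 2*w**2 - 3*w + 4, dv = cos(w) dw, so v = sin(w).
Apply parts 3 times (tabular method): alternate signs, differentiate u down to 0, integrate dv up.

w**3*sin(w) - 2*w**2*sin(w) + 3*w**2*cos(w) - 9*w*sin(w) - 4*w*cos(w) + 8*sin(w) - 9*cos(w) + C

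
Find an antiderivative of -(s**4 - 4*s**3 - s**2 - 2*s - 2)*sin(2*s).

Use integration by parts with u = s**4 - 4*s**3 - s**2 - 2*s - 2, dv = -sin(2*s) ds, so v = cos(2*s)/2.
Apply parts 4 times (tabular method): alternate signs, differentiate u down to 0, integrate dv up.

s**4*cos(2*s)/2 - s**3*sin(2*s) - 2*s**3*cos(2*s) + 3*s**2*sin(2*s) - 2*s**2*cos(2*s) + 2*s*sin(2*s) + 2*s*cos(2*s) - sin(2*s) + C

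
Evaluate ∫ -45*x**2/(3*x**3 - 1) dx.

-5*log(3*x**3 - 1) + C

Let u = 3*x**3 - 1, so du = (9*x**2) dx.
Rewriting, the integral becomes -5·∫ 1/u du = -5·log(u).
Substituting back, u = 3*x**3 - 1.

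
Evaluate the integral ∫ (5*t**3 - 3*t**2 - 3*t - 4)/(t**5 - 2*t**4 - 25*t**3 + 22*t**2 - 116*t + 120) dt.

Factor the denominator: (t - 6)*(t - 1)*(t + 5)*(t**2 + 4).
Partial-fraction decomposition: -(61*t - 334)/(580*(t**2 + 4)) - 689/(1914*(t + 5)) + 1/(30*(t - 1)) + 19/(44*(t - 6)).
Integrate each term; A/(t−a) gives A·log|t−a|; the (Bt+D)/(t²+p²) term gives a log and an atan.

19*log(t - 6)/44 + log(t - 1)/30 - 689*log(t + 5)/1914 - 61*log(t**2 + 4)/1160 + 167*atan(t/2)/580 + C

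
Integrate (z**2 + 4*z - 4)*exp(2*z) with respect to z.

Use integration by parts with u = z**2 + 4*z - 4, dv = exp(2*z) dz, so v = exp(2*z)/2.
Apply parts 2 times (tabular method): alternate signs, differentiate u down to 0, integrate dv up.

(2*z**2 + 6*z - 11)*exp(2*z)/4 + C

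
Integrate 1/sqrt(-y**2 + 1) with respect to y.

asin(y) + C

Substitute y = sin(θ), so dy = cos(θ) dθ and the radical becomes sqrt(-y**2 + 1) = cos(θ) by the Pythagorean identity.
Integrate the resulting trig expression in θ, then back-substitute θ = asin(y), sin(θ) = y, cos(θ) = sqrt(-y**2 + 1) (absorbing any constant into C).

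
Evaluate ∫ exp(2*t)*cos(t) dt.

Let I denote the integral. Integrate by parts with u = cos(t), dv = exp(2*t) dt, so v = exp(2*t)/2: I = exp(2*t)*cos(t)/2 + (1/2)·∫ exp(2*t)*sin(t) dt.
Apply parts again with u = sin(t), dv = exp(2*t) dt: ∫ exp(2*t)*sin(t) dt = exp(2*t)*sin(t)/2 − (1/2)·I. Substituting back brings back I: I = exp(2*t)*sin(t)/4 + exp(2*t)*cos(t)/2 − (1/4)·I.
Solving for I: (1 + 1/4)·I equals the remaining terms, so I = (4/5)·(exp(2*t)*sin(t)/4 + exp(2*t)*cos(t)/2).

exp(2*t)*sin(t)/5 + 2*exp(2*t)*cos(t)/5 + C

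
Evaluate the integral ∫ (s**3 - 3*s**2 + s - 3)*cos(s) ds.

Use integration by parts with u = s**3 - 3*s**2 + s - 3, dv = cos(s) ds, so v = sin(s).
Apply parts 3 times (tabular method): alternate signs, differentiate u down to 0, integrate dv up.

s**3*sin(s) - 3*s**2*sin(s) + 3*s**2*cos(s) - 5*s*sin(s) - 6*s*cos(s) + 3*sin(s) - 5*cos(s) + C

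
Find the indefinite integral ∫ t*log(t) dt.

Use integration by parts with u = log(t), dv = t dt.
Then du = 1/t dt and v = t**2/2.

t**2*log(t)/2 - t**2/4 + C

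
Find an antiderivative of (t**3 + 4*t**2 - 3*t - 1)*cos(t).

Use integration by parts with u = t**3 + 4*t**2 - 3*t - 1, dv = cos(t) dt, so v = sin(t).
Apply parts 3 times (tabular method): alternate signs, differentiate u down to 0, integrate dv up.

t**3*sin(t) + 4*t**2*sin(t) + 3*t**2*cos(t) - 9*t*sin(t) + 8*t*cos(t) - 9*sin(t) - 9*cos(t) + C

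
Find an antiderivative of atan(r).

r*atan(r) - log(r**2 + 1)/2 + C

Use integration by parts with u = arctan(r), dv = dr.
Then du = 1/(r**2 + 1) dr.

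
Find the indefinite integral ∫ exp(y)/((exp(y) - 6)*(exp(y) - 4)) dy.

Let u = e^y, du = e^y dy.
The integral becomes ∫ du/((u-6)(u-4)); decompose into partial fractions.

log(exp(y) - 6)/2 - log(exp(y) - 4)/2 + C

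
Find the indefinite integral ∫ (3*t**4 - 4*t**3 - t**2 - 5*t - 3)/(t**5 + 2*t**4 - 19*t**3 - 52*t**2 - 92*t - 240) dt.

661*log(t - 5)/1044 - 177*log(t + 3)/52 + 205*log(t + 4)/36 + 115*log(t**2 + 4)/3016 - 113*atan(t/2)/377 + C

Factor the denominator: (t - 5)*(t + 3)*(t + 4)*(t**2 + 4).
Partial-fraction decomposition: (115*t - 904)/(1508*(t**2 + 4)) + 205/(36*(t + 4)) - 177/(52*(t + 3)) + 661/(1044*(t - 5)).
Integrate each term; A/(t−a) gives A·log|t−a|; the (Bt+D)/(t²+p²) term gives a log and an atan.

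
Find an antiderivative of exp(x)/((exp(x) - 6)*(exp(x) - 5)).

Let u = e^x, du = e^x dx.
The integral becomes ∫ du/((u-5)(u-6)); decompose into partial fractions.

log(exp(x) - 6) - log(exp(x) - 5) + C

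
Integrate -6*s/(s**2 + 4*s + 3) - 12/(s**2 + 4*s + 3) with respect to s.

-3*log(s**2 + 4*s + 3) + C

Let u = s**2 + 4*s + 3, so du = (2*s + 4) ds.
Rewriting, the integral becomes -3·∫ 1/u du = -3·log(u).
Substituting back, u = s**2 + 4*s + 3.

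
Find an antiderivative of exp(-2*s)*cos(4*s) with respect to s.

Let I denote the integral. Integrate by parts with u = cos(4*s), dv = exp(-2*s) ds, so v = -exp(-2*s)/2: I = -exp(-2*s)*cos(4*s)/2 − 2·∫ exp(-2*s)*sin(4*s) ds.
Apply parts again with u = sin(4*s), dv = exp(-2*s) ds: ∫ exp(-2*s)*sin(4*s) ds = -exp(-2*s)*sin(4*s)/2 + 2·I. Substituting back brings back I: I = exp(-2*s)*sin(4*s) - exp(-2*s)*cos(4*s)/2 − 4·I.
Solving for I: (1 + 4)·I equals the remaining terms, so I = (1/5)·(exp(-2*s)*sin(4*s) - exp(-2*s)*cos(4*s)/2).

exp(-2*s)*sin(4*s)/5 - exp(-2*s)*cos(4*s)/10 + C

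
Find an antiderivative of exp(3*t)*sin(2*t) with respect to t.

3*exp(3*t)*sin(2*t)/13 - 2*exp(3*t)*cos(2*t)/13 + C

Let I denote the integral. Integrate by parts with u = sin(2*t), dv = exp(3*t) dt, so v = exp(3*t)/3: I = exp(3*t)*sin(2*t)/3 − (2/3)·∫ exp(3*t)*cos(2*t) dt.
Apply parts again with u = cos(2*t), dv = exp(3*t) dt: ∫ exp(3*t)*cos(2*t) dt = exp(3*t)*cos(2*t)/3 + (2/3)·I. Substituting back brings back I: I = exp(3*t)*sin(2*t)/3 - 2*exp(3*t)*cos(2*t)/9 − (4/9)·I.
Solving for I: (1 + 4/9)·I equals the remaining terms, so I = (9/13)·(exp(3*t)*sin(2*t)/3 - 2*exp(3*t)*cos(2*t)/9).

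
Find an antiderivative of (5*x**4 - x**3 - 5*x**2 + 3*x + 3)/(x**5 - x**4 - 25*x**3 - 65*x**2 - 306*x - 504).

11441*log(x - 7)/5742 - 5*log(x + 2)/18 + 251*log(x + 4)/110 + 291*log(x**2 + 9)/580 - 133*atan(x/3)/290 + C

Factor the denominator: (x - 7)*(x + 2)*(x + 4)*(x**2 + 9).
Partial-fraction decomposition: 3*(97*x - 133)/(290*(x**2 + 9)) + 251/(110*(x + 4)) - 5/(18*(x + 2)) + 11441/(5742*(x - 7)).
Integrate each term; A/(x−a) gives A·log|x−a|; the (Bx+D)/(x²+p²) term gives a log and an atan.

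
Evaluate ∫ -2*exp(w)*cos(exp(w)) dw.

-2*sin(exp(w)) + C

Let u = exp(w), so du = (exp(w)) dw.
Rewriting, the integral becomes -2·∫ cos(u) du = -2·sin(u).
Substituting back, u = exp(w).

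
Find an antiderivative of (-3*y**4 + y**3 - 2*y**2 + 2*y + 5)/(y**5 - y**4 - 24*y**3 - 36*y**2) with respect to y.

log(y)/27 - 3727*log(y - 6)/2592 + 63*log(y + 2)/32 - 289*log(y + 3)/81 + 5/(36*y) + C

Factor the denominator: y**2*(y - 6)*(y + 2)*(y + 3).
Partial-fraction decomposition: -289/(81*(y + 3)) + 63/(32*(y + 2)) - 3727/(2592*(y - 6)) + 1/(27*y) - 5/(36*y**2).
Integrate each term; A/(y−a) gives A·log|y−a|; A/(y−a)² gives −A/(y−a).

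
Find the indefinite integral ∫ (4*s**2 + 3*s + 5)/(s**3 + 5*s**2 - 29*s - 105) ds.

Factor the denominator: (s - 5)*(s + 3)*(s + 7).
Partial-fraction decomposition: 15/(4*(s + 7)) - 1/(s + 3) + 5/(4*(s - 5)).
Integrate each term: A/(s−a) contributes A·log|s−a|.

5*log(s - 5)/4 - log(s + 3) + 15*log(s + 7)/4 + C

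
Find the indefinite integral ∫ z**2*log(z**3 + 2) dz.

z**3*log(z**3 + 2)/3 - z**3/3 + 2*log(z**3 + 2)/3 + C

Let u = z**3 + 2, so du = (3*z**2) dz.
The integral becomes (1/3)·∫ log(u) du; integrate by parts with u′=log(u), dv′=du.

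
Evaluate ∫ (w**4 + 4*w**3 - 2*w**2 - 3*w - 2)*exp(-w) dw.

Use integration by parts with u = w**4 + 4*w**3 - 2*w**2 - 3*w - 2, dv = exp(-w) dw, so v = -exp(-w).
Apply parts 4 times (tabular method): alternate signs, differentiate u down to 0, integrate dv up.

(-w**4 - 8*w**3 - 22*w**2 - 41*w - 39)*exp(-w) + C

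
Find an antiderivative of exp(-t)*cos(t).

Let I denote the integral. Integrate by parts with u = cos(t), dv = exp(-t) dt, so v = -exp(-t): I = -exp(-t)*cos(t) − ∫ exp(-t)*sin(t) dt.
Apply parts again with u = sin(t), dv = exp(-t) dt: ∫ exp(-t)*sin(t) dt = -exp(-t)*sin(t) + I. Substituting back brings back I: I = exp(-t)*sin(t) - exp(-t)*cos(t) − I.
Solving for I: (1 + 1)·I equals the remaining terms, so I = (1/2)·(exp(-t)*sin(t) - exp(-t)*cos(t)).

exp(-t)*sin(t)/2 - exp(-t)*cos(t)/2 + C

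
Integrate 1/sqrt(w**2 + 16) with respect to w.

log(w + sqrt(w**2 + 16)) + C

Substitute w = 4·tan(θ), so dw = 4·sec(θ)^2 dθ and the radical becomes sqrt(w**2 + 16) = 4·sec(θ) by the Pythagorean identity.
Integrate the resulting trig expression in θ, then back-substitute tan(θ) = w/4, sec(θ) = sqrt(w**2 + 16)/4 (absorbing any constant into C).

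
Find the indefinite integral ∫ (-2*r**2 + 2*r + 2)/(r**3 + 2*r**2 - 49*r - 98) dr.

-41*log(r - 7)/63 + 2*log(r + 2)/9 - 11*log(r + 7)/7 + C

Factor the denominator: (r - 7)*(r + 2)*(r + 7).
Partial-fraction decomposition: -11/(7*(r + 7)) + 2/(9*(r + 2)) - 41/(63*(r - 7)).
Integrate each term: A/(r−a) contributes A·log|r−a|.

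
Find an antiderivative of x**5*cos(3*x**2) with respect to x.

Let u = x², du = 2x dx; rewrite as (1/2)∫ u^2·cos(3u) du.
Now integrate by parts 2 times.

x**4*sin(3*x**2)/6 + x**2*cos(3*x**2)/9 - sin(3*x**2)/27 + C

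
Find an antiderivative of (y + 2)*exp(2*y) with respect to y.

(2*y + 3)*exp(2*y)/4 + C

Use integration by parts with u = y + 2, dv = exp(2*y) dy, so v = exp(2*y)/2.
Apply parts 1 times (tabular method): alternate signs, differentiate u down to 0, integrate dv up.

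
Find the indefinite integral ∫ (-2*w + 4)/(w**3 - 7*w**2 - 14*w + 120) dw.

-4*log(w - 6)/5 + 2*log(w - 5)/3 + 2*log(w + 4)/15 + C

Factor the denominator: (w - 6)*(w - 5)*(w + 4).
Partial-fraction decomposition: 2/(15*(w + 4)) + 2/(3*(w - 5)) - 4/(5*(w - 6)).
Integrate each term: A/(w−a) contributes A·log|w−a|.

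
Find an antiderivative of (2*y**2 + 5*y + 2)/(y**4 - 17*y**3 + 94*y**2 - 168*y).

-log(y)/84 + 45*log(y - 7)/7 - 26*log(y - 6)/3 + 9*log(y - 4)/4 + C

Factor the denominator: y*(y - 7)*(y - 6)*(y - 4).
Partial-fraction decomposition: 9/(4*(y - 4)) - 26/(3*(y - 6)) + 45/(7*(y - 7)) - 1/(84*y).
Integrate each term: A/(y−a) contributes A·log|y−a|.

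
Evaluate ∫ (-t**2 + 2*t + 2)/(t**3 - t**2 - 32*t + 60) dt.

-13*log(t - 5)/33 - log(t - 2)/12 - 23*log(t + 6)/44 + C

Factor the denominator: (t - 5)*(t - 2)*(t + 6).
Partial-fraction decomposition: -23/(44*(t + 6)) - 1/(12*(t - 2)) - 13/(33*(t - 5)).
Integrate each term: A/(t−a) contributes A·log|t−a|.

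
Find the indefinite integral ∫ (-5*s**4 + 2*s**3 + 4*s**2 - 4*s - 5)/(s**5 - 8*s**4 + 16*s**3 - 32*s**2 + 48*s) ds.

-5*log(s)/48 - 5933*log(s - 6)/960 + 61*log(s - 2)/64 + 53*log(s**2 + 4)/320 - 113*atan(s/2)/80 + C

Factor the denominator: s*(s - 6)*(s - 2)*(s**2 + 4).
Partial-fraction decomposition: (53*s - 452)/(160*(s**2 + 4)) + 61/(64*(s - 2)) - 5933/(960*(s - 6)) - 5/(48*s).
Integrate each term; A/(s−a) gives A·log|s−a|; the (Bs+D)/(s²+p²) term gives a log and an atan.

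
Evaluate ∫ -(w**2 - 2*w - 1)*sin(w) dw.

w**2*cos(w) - 2*w*sin(w) - 2*w*cos(w) + 2*sin(w) - 3*cos(w) + C

Use integration by parts with u = w**2 - 2*w - 1, dv = -sin(w) dw, so v = cos(w).
Apply parts 2 times (tabular method): alternate signs, differentiate u down to 0, integrate dv up.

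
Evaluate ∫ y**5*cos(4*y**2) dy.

y**4*sin(4*y**2)/8 + y**2*cos(4*y**2)/16 - sin(4*y**2)/64 + C

Let u = y², du = 2y dy; rewrite as (1/2)∫ u^2·cos(4u) du.
Now integrate by parts 2 times.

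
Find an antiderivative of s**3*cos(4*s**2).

Let u = s², du = 2s ds; rewrite as (1/2)∫ u^1·cos(4u) du.
Now integrate by parts 1 time.

s**2*sin(4*s**2)/8 + cos(4*s**2)/32 + C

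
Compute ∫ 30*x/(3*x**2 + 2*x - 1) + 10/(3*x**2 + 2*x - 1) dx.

5*log(3*x**2 + 2*x - 1) + C

Let u = 3*x**2 + 2*x - 1, so du = (6*x + 2) dx.
Rewriting, the integral becomes 5·∫ 1/u du = 5·log(u).
Substituting back, u = 3*x**2 + 2*x - 1.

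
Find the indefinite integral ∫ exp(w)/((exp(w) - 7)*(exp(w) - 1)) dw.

Let u = e^w, du = e^w dw.
The integral becomes ∫ du/((u-1)(u-7)); decompose into partial fractions.

log(exp(w) - 7)/6 - log(exp(w) - 1)/6 + C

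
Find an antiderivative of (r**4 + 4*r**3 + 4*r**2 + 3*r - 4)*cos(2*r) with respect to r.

Use integration by parts with u = r**4 + 4*r**3 + 4*r**2 + 3*r - 4, dv = cos(2*r) dr, so v = sin(2*r)/2.
Apply parts 4 times (tabular method): alternate signs, differentiate u down to 0, integrate dv up.

r**4*sin(2*r)/2 + 2*r**3*sin(2*r) + r**3*cos(2*r) + r**2*sin(2*r)/2 + 3*r**2*cos(2*r) - 3*r*sin(2*r)/2 + r*cos(2*r)/2 - 9*sin(2*r)/4 - 3*cos(2*r)/4 + C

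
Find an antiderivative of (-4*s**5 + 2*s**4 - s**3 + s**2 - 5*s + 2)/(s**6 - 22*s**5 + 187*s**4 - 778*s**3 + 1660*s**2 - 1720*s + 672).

-62753*log(s - 7)/450 + 359*log(s - 6)/2 - 1825*log(s - 4)/36 + 659*log(s - 2)/100 + log(s - 1)/18 - 27/(10*s - 20) + C

Factor the denominator: (s - 7)*(s - 6)*(s - 4)*(s - 2)**2*(s - 1).
Partial-fraction decomposition: 1/(18*(s - 1)) + 659/(100*(s - 2)) + 27/(10*(s - 2)**2) - 1825/(36*(s - 4)) + 359/(2*(s - 6)) - 62753/(450*(s - 7)).
Integrate each term; A/(s−a) gives A·log|s−a|; A/(s−a)² gives −A/(s−a).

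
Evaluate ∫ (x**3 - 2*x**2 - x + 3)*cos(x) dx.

Use integration by parts with u = x**3 - 2*x**2 - x + 3, dv = cos(x) dx, so v = sin(x).
Apply parts 3 times (tabular method): alternate signs, differentiate u down to 0, integrate dv up.

x**3*sin(x) - 2*x**2*sin(x) + 3*x**2*cos(x) - 7*x*sin(x) - 4*x*cos(x) + 7*sin(x) - 7*cos(x) + C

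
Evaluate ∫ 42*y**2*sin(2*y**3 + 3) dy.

-7*cos(2*y**3 + 3) + C

Let u = 2*y**3 + 3, so du = (6*y**2) dy.
Rewriting, the integral becomes 7·∫ sin(u) du = 7·-cos(u).
Substituting back, u = 2*y**3 + 3.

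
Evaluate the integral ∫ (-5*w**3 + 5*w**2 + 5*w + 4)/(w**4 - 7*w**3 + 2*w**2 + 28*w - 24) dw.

Factor the denominator: (w - 6)*(w - 2)*(w - 1)*(w + 2).
Partial-fraction decomposition: -9/(16*(w + 2)) + 3/(5*(w - 1)) + 3/(8*(w - 2)) - 433/(80*(w - 6)).
Integrate each term: A/(w−a) contributes A·log|w−a|.

-433*log(w - 6)/80 + 3*log(w - 2)/8 + 3*log(w - 1)/5 - 9*log(w + 2)/16 + C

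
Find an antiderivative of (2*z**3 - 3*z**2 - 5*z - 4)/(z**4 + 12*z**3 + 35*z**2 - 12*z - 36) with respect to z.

-5*log(z - 1)/49 + 2*log(z + 1)/25 + 2477*log(z + 6)/1225 + 514/(35*z + 210) + C

Factor the denominator: (z - 1)*(z + 1)*(z + 6)**2.
Partial-fraction decomposition: 2477/(1225*(z + 6)) - 514/(35*(z + 6)**2) + 2/(25*(z + 1)) - 5/(49*(z - 1)).
Integrate each term; A/(z−a) gives A·log|z−a|; A/(z−a)² gives −A/(z−a).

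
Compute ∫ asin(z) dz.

z*asin(z) + sqrt(-z**2 + 1) + C

Use integration by parts with u = arcsin(z), dv = dz.
Then du = 1/sqrt(-z**2 + 1) dz.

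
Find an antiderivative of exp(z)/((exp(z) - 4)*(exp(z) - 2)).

Let u = e^z, du = e^z dz.
The integral becomes ∫ du/((u-4)(u-2)); decompose into partial fractions.

log(exp(z) - 4)/2 - log(exp(z) - 2)/2 + C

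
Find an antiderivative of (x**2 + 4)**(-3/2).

Substitute x = 2·tan(θ), so dx = 2·sec(θ)^2 dθ and the radical becomes sqrt(x**2 + 4) = 2·sec(θ) by the Pythagorean identity.
Integrate the resulting trig expression in θ, then back-substitute tan(θ) = x/2, sec(θ) = sqrt(x**2 + 4)/2 (absorbing any constant into C).

x/(4*sqrt(x**2 + 4)) + C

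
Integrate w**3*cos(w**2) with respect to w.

w**2*sin(w**2)/2 + cos(w**2)/2 + C

Let u = w², du = 2w dw; rewrite as (1/2)∫ u^1·cos(1u) du.
Now integrate by parts 1 time.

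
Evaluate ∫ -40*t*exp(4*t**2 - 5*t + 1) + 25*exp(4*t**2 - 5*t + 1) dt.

-5*exp(4*t**2 - 5*t + 1) + C

Let u = 4*t**2 - 5*t + 1, so du = (8*t - 5) dt.
Rewriting, the integral becomes -5·∫ e^u du = -5·e^u.
Substituting back, u = 4*t**2 - 5*t + 1.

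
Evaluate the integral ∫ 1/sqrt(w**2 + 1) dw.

log(w + sqrt(w**2 + 1)) + C

Substitute w = tan(θ), so dw = sec(θ)^2 dθ and the radical becomes sqrt(w**2 + 1) = sec(θ) by the Pythagorean identity.
Integrate the resulting trig expression in θ, then back-substitute tan(θ) = w, sec(θ) = sqrt(w**2 + 1) (absorbing any constant into C).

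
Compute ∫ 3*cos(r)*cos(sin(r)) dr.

Let u = sin(r), so du = (cos(r)) dr.
Rewriting, the integral becomes 3·∫ cos(u) du = 3·sin(u).
Substituting back, u = sin(r).

3*sin(sin(r)) + C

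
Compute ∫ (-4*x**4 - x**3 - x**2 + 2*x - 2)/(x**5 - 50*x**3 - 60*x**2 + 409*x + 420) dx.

-26*log(x - 7)/11 + 89*log(x - 3)/224 - log(x + 1)/48 + 986*log(x + 4)/231 - 201*log(x + 5)/32 + C

Factor the denominator: (x - 7)*(x - 3)*(x + 1)*(x + 4)*(x + 5).
Partial-fraction decomposition: -201/(32*(x + 5)) + 986/(231*(x + 4)) - 1/(48*(x + 1)) + 89/(224*(x - 3)) - 26/(11*(x - 7)).
Integrate each term: A/(x−a) contributes A·log|x−a|.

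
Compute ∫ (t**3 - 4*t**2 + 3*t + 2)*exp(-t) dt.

Use integration by parts with u = t**3 - 4*t**2 + 3*t + 2, dv = exp(-t) dt, so v = -exp(-t).
Apply parts 3 times (tabular method): alternate signs, differentiate u down to 0, integrate dv up.

(-t**3 + t**2 - t - 3)*exp(-t) + C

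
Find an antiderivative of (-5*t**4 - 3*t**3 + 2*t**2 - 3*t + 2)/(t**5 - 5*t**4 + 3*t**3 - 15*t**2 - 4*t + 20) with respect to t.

-3463*log(t - 5)/696 + 7*log(t - 1)/40 + log(t + 1)/12 - 41*log(t**2 + 4)/290 - 233*atan(t/2)/145 + C

Factor the denominator: (t - 5)*(t - 1)*(t + 1)*(t**2 + 4).
Partial-fraction decomposition: -(41*t + 466)/(145*(t**2 + 4)) + 1/(12*(t + 1)) + 7/(40*(t - 1)) - 3463/(696*(t - 5)).
Integrate each term; A/(t−a) gives A·log|t−a|; the (Bt+D)/(t²+p²) term gives a log and an atan.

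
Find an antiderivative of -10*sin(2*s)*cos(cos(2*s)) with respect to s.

Let u = cos(2*s), so du = (-2*sin(2*s)) ds.
Rewriting, the integral becomes 5·∫ cos(u) du = 5·sin(u).
Substituting back, u = cos(2*s).

5*sin(cos(2*s)) + C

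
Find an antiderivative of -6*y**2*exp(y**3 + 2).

Let u = y**3 + 2, so du = (3*y**2) dy.
Rewriting, the integral becomes -2·∫ e^u du = -2·e^u.
Substituting back, u = y**3 + 2.

-2*exp(y**3 + 2) + C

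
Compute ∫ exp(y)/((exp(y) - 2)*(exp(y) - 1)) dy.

log(exp(y) - 2) - log(exp(y) - 1) + C

Let u = e^y, du = e^y dy.
The integral becomes ∫ du/((u-1)(u-2)); decompose into partial fractions.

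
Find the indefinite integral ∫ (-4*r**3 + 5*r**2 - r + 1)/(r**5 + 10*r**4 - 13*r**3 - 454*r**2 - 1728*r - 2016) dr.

-103*log(r - 7)/1430 - 157*log(r + 3)/30 - 63*log(r + 4)/44 + 1051*log(r + 6)/156 - 31/(2*r + 8) + C

Factor the denominator: (r - 7)*(r + 3)*(r + 4)**2*(r + 6).
Partial-fraction decomposition: 1051/(156*(r + 6)) - 63/(44*(r + 4)) + 31/(2*(r + 4)**2) - 157/(30*(r + 3)) - 103/(1430*(r - 7)).
Integrate each term; A/(r−a) gives A·log|r−a|; A/(r−a)² gives −A/(r−a).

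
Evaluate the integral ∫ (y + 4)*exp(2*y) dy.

(2*y + 7)*exp(2*y)/4 + C

Use integration by parts with u = y + 4, dv = exp(2*y) dy, so v = exp(2*y)/2.
Apply parts 1 times (tabular method): alternate signs, differentiate u down to 0, integrate dv up.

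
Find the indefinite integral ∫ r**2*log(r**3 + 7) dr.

r**3*log(r**3 + 7)/3 - r**3/3 + 7*log(r**3 + 7)/3 + C

Let u = r**3 + 7, so du = (3*r**2) dr.
The integral becomes (1/3)·∫ log(u) du; integrate by parts with u′=log(u), dv′=du.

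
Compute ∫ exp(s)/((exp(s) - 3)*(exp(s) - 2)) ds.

Let u = e^s, du = e^s ds.
The integral becomes ∫ du/((u-3)(u-2)); decompose into partial fractions.

log(exp(s) - 3) - log(exp(s) - 2) + C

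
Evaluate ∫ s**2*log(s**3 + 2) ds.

Let u = s**3 + 2, so du = (3*s**2) ds.
The integral becomes (1/3)·∫ log(u) du; integrate by parts with u′=log(u), dv′=du.

s**3*log(s**3 + 2)/3 - s**3/3 + 2*log(s**3 + 2)/3 + C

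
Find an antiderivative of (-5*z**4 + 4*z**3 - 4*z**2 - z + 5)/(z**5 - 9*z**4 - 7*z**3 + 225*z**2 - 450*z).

Factor the denominator: z*(z - 6)*(z - 5)*(z - 3)*(z + 5).
Partial-fraction decomposition: -743/(880*(z + 5)) - 331/(144*(z - 3)) + 109/(4*(z - 5)) - 5761/(198*(z - 6)) - 1/(90*z).
Integrate each term: A/(z−a) contributes A·log|z−a|.

-log(z)/90 - 5761*log(z - 6)/198 + 109*log(z - 5)/4 - 331*log(z - 3)/144 - 743*log(z + 5)/880 + C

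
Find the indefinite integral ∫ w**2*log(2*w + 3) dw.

w**3*log(2*w + 3)/3 - w**3/9 + w**2/4 - 3*w/4 + 9*log(2*w + 3)/8 + C

Use integration by parts with u = log(2*w + 3), dv = w**2 dw.
Then du = 2/(2*w + 3) dw and v = w**3/3.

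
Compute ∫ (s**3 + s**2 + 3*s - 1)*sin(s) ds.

-s**3*cos(s) + 3*s**2*sin(s) - s**2*cos(s) + 2*s*sin(s) + 3*s*cos(s) - 3*sin(s) + 3*cos(s) + C

Use integration by parts with u = s**3 + s**2 + 3*s - 1, dv = sin(s) ds, so v = -cos(s).
Apply parts 3 times (tabular method): alternate signs, differentiate u down to 0, integrate dv up.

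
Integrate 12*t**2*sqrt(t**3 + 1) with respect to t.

Let u = t**3 + 1, so du = (3*t**2) dt.
Rewriting, the integral becomes 4·∫ √u du = 4·(2/3)u^(3/2).
Substituting back, u = t**3 + 1.

8*(t**3 + 1)**(3/2)/3 + C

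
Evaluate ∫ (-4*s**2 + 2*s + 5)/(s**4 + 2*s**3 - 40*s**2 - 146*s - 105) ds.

Factor the denominator: (s - 7)*(s + 1)*(s + 3)*(s + 5).
Partial-fraction decomposition: 35/(32*(s + 5)) - 37/(40*(s + 3)) + 1/(64*(s + 1)) - 59/(320*(s - 7)).
Integrate each term: A/(s−a) contributes A·log|s−a|.

-59*log(s - 7)/320 + log(s + 1)/64 - 37*log(s + 3)/40 + 35*log(s + 5)/32 + C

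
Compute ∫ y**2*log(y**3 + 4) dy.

y**3*log(y**3 + 4)/3 - y**3/3 + 4*log(y**3 + 4)/3 + C

Let u = y**3 + 4, so du = (3*y**2) dy.
The integral becomes (1/3)·∫ log(u) du; integrate by parts with u′=log(u), dv′=du.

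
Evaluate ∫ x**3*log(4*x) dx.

x**4*(log(x) + 2*log(2))/4 - x**4/16 + C

Use integration by parts with u = log(4*x), dv = x**3 dx.
Then du = 1/x dx and v = x**4/4.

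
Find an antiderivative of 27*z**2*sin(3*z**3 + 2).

-3*cos(3*z**3 + 2) + C

Let u = 3*z**3 + 2, so du = (9*z**2) dz.
Rewriting, the integral becomes 3·∫ sin(u) du = 3·-cos(u).
Substituting back, u = 3*z**3 + 2.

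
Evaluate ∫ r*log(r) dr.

Use integration by parts with u = log(r), dv = r dr.
Then du = 1/r dr and v = r**2/2.

r**2*log(r)/2 - r**2/4 + C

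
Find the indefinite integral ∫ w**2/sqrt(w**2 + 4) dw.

Substitute w = 2·tan(θ), so dw = 2·sec(θ)^2 dθ and the radical becomes sqrt(w**2 + 4) = 2·sec(θ) by the Pythagorean identity.
Integrate the resulting trig expression in θ, then back-substitute tan(θ) = w/2, sec(θ) = sqrt(w**2 + 4)/2 (absorbing any constant into C).

w*sqrt(w**2 + 4)/2 - 2*log(w + sqrt(w**2 + 4)) + C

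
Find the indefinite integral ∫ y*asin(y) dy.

Use integration by parts with u = arcsin(y), dv = y dy.
Then du = 1/sqrt(-y**2 + 1) dy.

y**2*asin(y)/2 + y*sqrt(-y**2 + 1)/4 - asin(y)/4 + C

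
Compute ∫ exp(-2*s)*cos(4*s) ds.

exp(-2*s)*sin(4*s)/5 - exp(-2*s)*cos(4*s)/10 + C

Let I denote the integral. Integrate by parts with u = cos(4*s), dv = exp(-2*s) ds, so v = -exp(-2*s)/2: I = -exp(-2*s)*cos(4*s)/2 − 2·∫ exp(-2*s)*sin(4*s) ds.
Apply parts again with u = sin(4*s), dv = exp(-2*s) ds: ∫ exp(-2*s)*sin(4*s) ds = -exp(-2*s)*sin(4*s)/2 + 2·I. Substituting back brings back I: I = exp(-2*s)*sin(4*s) - exp(-2*s)*cos(4*s)/2 − 4·I.
Solving for I: (1 + 4)·I equals the remaining terms, so I = (1/5)·(exp(-2*s)*sin(4*s) - exp(-2*s)*cos(4*s)/2).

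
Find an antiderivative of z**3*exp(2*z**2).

(2*z**2 - 1)*exp(2*z**2)/8 + C

Let u = z², du = 2z dz; rewrite as (1/2)∫ u^1·exp(2u) du.
Now integrate by parts 1 time.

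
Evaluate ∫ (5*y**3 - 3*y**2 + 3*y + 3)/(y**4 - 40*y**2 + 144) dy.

331*log(y - 6)/128 - 37*log(y - 2)/128 - 55*log(y + 2)/128 + 401*log(y + 6)/128 + C

Factor the denominator: (y - 6)*(y - 2)*(y + 2)*(y + 6).
Partial-fraction decomposition: 401/(128*(y + 6)) - 55/(128*(y + 2)) - 37/(128*(y - 2)) + 331/(128*(y - 6)).
Integrate each term: A/(y−a) contributes A·log|y−a|.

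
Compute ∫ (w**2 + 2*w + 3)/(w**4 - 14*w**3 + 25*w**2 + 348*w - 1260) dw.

Factor the denominator: (w - 7)*(w - 6)**2*(w + 5).
Partial-fraction decomposition: -3/(242*(w + 5)) - 664/(121*(w - 6)) - 51/(11*(w - 6)**2) + 11/(2*(w - 7)).
Integrate each term; A/(w−a) gives A·log|w−a|; A/(w−a)² gives −A/(w−a).

11*log(w - 7)/2 - 664*log(w - 6)/121 - 3*log(w + 5)/242 + 51/(11*w - 66) + C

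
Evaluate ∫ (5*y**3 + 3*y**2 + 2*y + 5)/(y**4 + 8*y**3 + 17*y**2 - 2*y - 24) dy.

Factor the denominator: (y - 1)*(y + 2)*(y + 3)*(y + 4).
Partial-fraction decomposition: 55/(2*(y + 4)) - 109/(4*(y + 3)) + 9/(2*(y + 2)) + 1/(4*(y - 1)).
Integrate each term: A/(y−a) contributes A·log|y−a|.

log(y - 1)/4 + 9*log(y + 2)/2 - 109*log(y + 3)/4 + 55*log(y + 4)/2 + C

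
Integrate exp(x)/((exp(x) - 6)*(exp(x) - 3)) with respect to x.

log(exp(x) - 6)/3 - log(exp(x) - 3)/3 + C

Let u = e^x, du = e^x dx.
The integral becomes ∫ du/((u-6)(u-3)); decompose into partial fractions.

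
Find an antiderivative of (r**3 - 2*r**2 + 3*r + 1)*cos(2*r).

Use integration by parts with u = r**3 - 2*r**2 + 3*r + 1, dv = cos(2*r) dr, so v = sin(2*r)/2.
Apply parts 3 times (tabular method): alternate signs, differentiate u down to 0, integrate dv up.

r**3*sin(2*r)/2 - r**2*sin(2*r) + 3*r**2*cos(2*r)/4 + 3*r*sin(2*r)/4 - r*cos(2*r) + sin(2*r) + 3*cos(2*r)/8 + C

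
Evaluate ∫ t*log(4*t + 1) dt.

Use integration by parts with u = log(4*t + 1), dv = t dt.
Then du = 4/(4*t + 1) dt and v = t**2/2.

t**2*log(4*t + 1)/2 - t**2/4 + t/8 - log(4*t + 1)/32 + C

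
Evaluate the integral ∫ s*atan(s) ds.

Use integration by parts with u = arctan(s), dv = s ds.
Then du = 1/(s**2 + 1) ds.

s**2*atan(s)/2 - s/2 + atan(s)/2 + C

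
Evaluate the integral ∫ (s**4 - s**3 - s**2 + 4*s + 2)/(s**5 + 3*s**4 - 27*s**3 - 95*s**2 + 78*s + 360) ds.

Factor the denominator: (s - 5)*(s - 2)*(s + 3)**2*(s + 4).
Partial-fraction decomposition: 145/(27*(s + 4)) - 7403/(1600*(s + 3)) + 89/(40*(s + 3)**2) - 7/(225*(s - 2)) + 497/(1728*(s - 5)).
Integrate each term; A/(s−a) gives A·log|s−a|; A/(s−a)² gives −A/(s−a).

497*log(s - 5)/1728 - 7*log(s - 2)/225 - 7403*log(s + 3)/1600 + 145*log(s + 4)/27 - 89/(40*s + 120) + C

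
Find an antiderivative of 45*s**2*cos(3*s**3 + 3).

5*sin(3*s**3 + 3) + C

Let u = 3*s**3 + 3, so du = (9*s**2) ds.
Rewriting, the integral becomes 5·∫ cos(u) du = 5·sin(u).
Substituting back, u = 3*s**3 + 3.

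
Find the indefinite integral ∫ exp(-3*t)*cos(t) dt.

Let I denote the integral. Integrate by parts with u = cos(t), dv = exp(-3*t) dt, so v = -exp(-3*t)/3: I = -exp(-3*t)*cos(t)/3 − (1/3)·∫ exp(-3*t)*sin(t) dt.
Apply parts again with u = sin(t), dv = exp(-3*t) dt: ∫ exp(-3*t)*sin(t) dt = -exp(-3*t)*sin(t)/3 + (1/3)·I. Substituting back brings back I: I = exp(-3*t)*sin(t)/9 - exp(-3*t)*cos(t)/3 − (1/9)·I.
Solving for I: (1 + 1/9)·I equals the remaining terms, so I = (9/10)·(exp(-3*t)*sin(t)/9 - exp(-3*t)*cos(t)/3).

exp(-3*t)*sin(t)/10 - 3*exp(-3*t)*cos(t)/10 + C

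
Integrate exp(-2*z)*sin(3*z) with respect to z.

-2*exp(-2*z)*sin(3*z)/13 - 3*exp(-2*z)*cos(3*z)/13 + C

Let I denote the integral. Integrate by parts with u = sin(3*z), dv = exp(-2*z) dz, so v = -exp(-2*z)/2: I = -exp(-2*z)*sin(3*z)/2 + (3/2)·∫ exp(-2*z)*cos(3*z) dz.
Apply parts again with u = cos(3*z), dv = exp(-2*z) dz: ∫ exp(-2*z)*cos(3*z) dz = -exp(-2*z)*cos(3*z)/2 − (3/2)·I. Substituting back brings back I: I = -exp(-2*z)*sin(3*z)/2 - 3*exp(-2*z)*cos(3*z)/4 − (9/4)·I.
Solving for I: (1 + 9/4)·I equals the remaining terms, so I = (4/13)·(-exp(-2*z)*sin(3*z)/2 - 3*exp(-2*z)*cos(3*z)/4).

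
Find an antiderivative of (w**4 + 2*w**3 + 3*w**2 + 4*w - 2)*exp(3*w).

Use integration by parts with u = w**4 + 2*w**3 + 3*w**2 + 4*w - 2, dv = exp(3*w) dw, so v = exp(3*w)/3.
Apply parts 4 times (tabular method): alternate signs, differentiate u down to 0, integrate dv up.

(27*w**4 + 18*w**3 + 63*w**2 + 66*w - 76)*exp(3*w)/81 + C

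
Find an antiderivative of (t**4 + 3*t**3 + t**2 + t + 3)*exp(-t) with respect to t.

Use integration by parts with u = t**4 + 3*t**3 + t**2 + t + 3, dv = exp(-t) dt, so v = -exp(-t).
Apply parts 4 times (tabular method): alternate signs, differentiate u down to 0, integrate dv up.

(-t**4 - 7*t**3 - 22*t**2 - 45*t - 48)*exp(-t) + C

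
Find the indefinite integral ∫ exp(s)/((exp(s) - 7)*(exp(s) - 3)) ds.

log(exp(s) - 7)/4 - log(exp(s) - 3)/4 + C

Let u = e^s, du = e^s ds.
The integral becomes ∫ du/((u-3)(u-7)); decompose into partial fractions.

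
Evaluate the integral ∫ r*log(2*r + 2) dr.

Use integration by parts with u = log(2*r + 2), dv = r dr.
Then du = 2/(2*r + 2) dr and v = r**2/2.

r**2*log(2*r + 2)/2 - r**2/4 + r/2 - log(r + 1)/2 + C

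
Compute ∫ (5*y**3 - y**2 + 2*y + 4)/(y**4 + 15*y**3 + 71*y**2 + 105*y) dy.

Factor the denominator: y*(y + 3)*(y + 5)*(y + 7).
Partial-fraction decomposition: 887/(28*(y + 7)) - 164/(5*(y + 5)) + 73/(12*(y + 3)) + 4/(105*y).
Integrate each term: A/(y−a) contributes A·log|y−a|.

4*log(y)/105 + 73*log(y + 3)/12 - 164*log(y + 5)/5 + 887*log(y + 7)/28 + C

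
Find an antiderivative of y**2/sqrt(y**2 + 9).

y*sqrt(y**2 + 9)/2 - 9*log(y + sqrt(y**2 + 9))/2 + C

Substitute y = 3·tan(θ), so dy = 3·sec(θ)^2 dθ and the radical becomes sqrt(y**2 + 9) = 3·sec(θ) by the Pythagorean identity.
Integrate the resulting trig expression in θ, then back-substitute tan(θ) = y/3, sec(θ) = sqrt(y**2 + 9)/3 (absorbing any constant into C).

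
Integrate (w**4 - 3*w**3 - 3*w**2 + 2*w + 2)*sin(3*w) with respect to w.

Use integration by parts with u = w**4 - 3*w**3 - 3*w**2 + 2*w + 2, dv = sin(3*w) dw, so v = -cos(3*w)/3.
Apply parts 4 times (tabular method): alternate signs, differentiate u down to 0, integrate dv up.

-w**4*cos(3*w)/3 + 4*w**3*sin(3*w)/9 + w**3*cos(3*w) - w**2*sin(3*w) + 13*w**2*cos(3*w)/9 - 26*w*sin(3*w)/27 - 4*w*cos(3*w)/3 + 4*sin(3*w)/9 - 80*cos(3*w)/81 + C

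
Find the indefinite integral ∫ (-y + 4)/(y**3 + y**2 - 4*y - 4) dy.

Factor the denominator: (y - 2)*(y + 1)*(y + 2).
Partial-fraction decomposition: 3/(2*(y + 2)) - 5/(3*(y + 1)) + 1/(6*(y - 2)).
Integrate each term: A/(y−a) contributes A·log|y−a|.

log(y - 2)/6 - 5*log(y + 1)/3 + 3*log(y + 2)/2 + C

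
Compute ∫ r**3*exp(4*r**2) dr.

Let u = r², du = 2r dr; rewrite as (1/2)∫ u^1·exp(4u) du.
Now integrate by parts 1 time.

(4*r**2 - 1)*exp(4*r**2)/32 + C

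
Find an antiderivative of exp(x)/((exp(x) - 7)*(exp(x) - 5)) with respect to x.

log(exp(x) - 7)/2 - log(exp(x) - 5)/2 + C

Let u = e^x, du = e^x dx.
The integral becomes ∫ du/((u-7)(u-5)); decompose into partial fractions.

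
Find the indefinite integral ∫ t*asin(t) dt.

t**2*asin(t)/2 + t*sqrt(-t**2 + 1)/4 - asin(t)/4 + C

Use integration by parts with u = arcsin(t), dv = t dt.
Then du = 1/sqrt(-t**2 + 1) dt.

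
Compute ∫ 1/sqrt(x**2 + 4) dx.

Substitute x = 2·tan(θ), so dx = 2·sec(θ)^2 dθ and the radical becomes sqrt(x**2 + 4) = 2·sec(θ) by the Pythagorean identity.
Integrate the resulting trig expression in θ, then back-substitute tan(θ) = x/2, sec(θ) = sqrt(x**2 + 4)/2 (absorbing any constant into C).

log(x + sqrt(x**2 + 4)) + C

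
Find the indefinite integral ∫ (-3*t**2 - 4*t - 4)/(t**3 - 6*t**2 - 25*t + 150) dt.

-136*log(t - 6)/11 + 99*log(t - 5)/10 - 59*log(t + 5)/110 + C

Factor the denominator: (t - 6)*(t - 5)*(t + 5).
Partial-fraction decomposition: -59/(110*(t + 5)) + 99/(10*(t - 5)) - 136/(11*(t - 6)).
Integrate each term: A/(t−a) contributes A·log|t−a|.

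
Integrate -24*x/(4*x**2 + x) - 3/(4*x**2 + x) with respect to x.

-3*log(4*x**2 + x) + C

Let u = 4*x**2 + x, so du = (8*x + 1) dx.
Rewriting, the integral becomes -3·∫ 1/u du = -3·log(u).
Substituting back, u = 4*x**2 + x.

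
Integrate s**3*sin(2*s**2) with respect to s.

Let u = s², du = 2s ds; rewrite as (1/2)∫ u^1·sin(2u) du.
Now integrate by parts 1 time.

-s**2*cos(2*s**2)/4 + sin(2*s**2)/8 + C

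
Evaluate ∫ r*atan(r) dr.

r**2*atan(r)/2 - r/2 + atan(r)/2 + C

Use integration by parts with u = arctan(r), dv = r dr.
Then du = 1/(r**2 + 1) dr.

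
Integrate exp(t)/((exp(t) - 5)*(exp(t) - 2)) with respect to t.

Let u = e^t, du = e^t dt.
The integral becomes ∫ du/((u-2)(u-5)); decompose into partial fractions.

log(exp(t) - 5)/3 - log(exp(t) - 2)/3 + C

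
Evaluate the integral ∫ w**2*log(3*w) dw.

Use integration by parts with u = log(3*w), dv = w**2 dw.
Then du = 1/w dw and v = w**3/3.

w**3*(log(w) + log(3))/3 - w**3/9 + C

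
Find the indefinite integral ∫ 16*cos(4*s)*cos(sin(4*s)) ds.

4*sin(sin(4*s)) + C

Let u = sin(4*s), so du = (4*cos(4*s)) ds.
Rewriting, the integral becomes 4·∫ cos(u) du = 4·sin(u).
Substituting back, u = sin(4*s).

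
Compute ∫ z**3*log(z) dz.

Use integration by parts with u = log(z), dv = z**3 dz.
Then du = 1/z dz and v = z**4/4.

z**4*log(z)/4 - z**4/16 + C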